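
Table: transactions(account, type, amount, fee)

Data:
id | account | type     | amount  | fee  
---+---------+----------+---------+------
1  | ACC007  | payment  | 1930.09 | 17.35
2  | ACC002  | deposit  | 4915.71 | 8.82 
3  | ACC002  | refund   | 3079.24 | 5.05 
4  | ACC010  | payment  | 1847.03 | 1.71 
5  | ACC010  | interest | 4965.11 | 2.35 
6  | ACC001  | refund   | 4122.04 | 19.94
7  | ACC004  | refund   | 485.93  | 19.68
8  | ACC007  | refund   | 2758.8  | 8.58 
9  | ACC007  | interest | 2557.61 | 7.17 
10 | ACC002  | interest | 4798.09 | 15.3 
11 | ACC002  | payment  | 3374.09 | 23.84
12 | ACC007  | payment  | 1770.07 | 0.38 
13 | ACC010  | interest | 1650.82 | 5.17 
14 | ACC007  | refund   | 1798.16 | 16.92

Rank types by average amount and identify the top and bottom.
SELECT type, AVG(amount)
FROM transactions
GROUP BY type
ORDER BY AVG(amount)

All groups:
  payment: 2230.32
  refund: 2448.83
  interest: 3492.91
  deposit: 4915.71

Highest: deposit (4915.71)
Lowest: payment (2230.32)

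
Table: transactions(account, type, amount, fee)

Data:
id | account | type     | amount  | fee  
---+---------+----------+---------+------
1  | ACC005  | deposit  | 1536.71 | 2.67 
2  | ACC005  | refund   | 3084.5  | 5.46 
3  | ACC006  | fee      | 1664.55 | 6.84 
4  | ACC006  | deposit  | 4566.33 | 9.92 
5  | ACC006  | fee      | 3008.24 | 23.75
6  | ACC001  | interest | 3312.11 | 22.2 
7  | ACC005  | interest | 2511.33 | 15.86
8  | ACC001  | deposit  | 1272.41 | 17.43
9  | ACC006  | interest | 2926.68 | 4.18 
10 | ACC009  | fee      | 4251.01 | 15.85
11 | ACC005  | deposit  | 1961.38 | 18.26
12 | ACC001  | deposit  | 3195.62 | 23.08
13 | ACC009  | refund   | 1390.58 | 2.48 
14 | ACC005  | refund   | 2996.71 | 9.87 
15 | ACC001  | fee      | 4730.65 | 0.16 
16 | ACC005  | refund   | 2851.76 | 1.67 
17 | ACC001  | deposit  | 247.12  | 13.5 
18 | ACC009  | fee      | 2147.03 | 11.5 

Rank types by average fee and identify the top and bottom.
SELECT type, AVG(fee)
FROM transactions
GROUP BY type
ORDER BY AVG(fee)

All groups:
  refund: 4.87
  fee: 11.62
  interest: 14.08
  deposit: 14.14

Highest: deposit (14.14)
Lowest: refund (4.87)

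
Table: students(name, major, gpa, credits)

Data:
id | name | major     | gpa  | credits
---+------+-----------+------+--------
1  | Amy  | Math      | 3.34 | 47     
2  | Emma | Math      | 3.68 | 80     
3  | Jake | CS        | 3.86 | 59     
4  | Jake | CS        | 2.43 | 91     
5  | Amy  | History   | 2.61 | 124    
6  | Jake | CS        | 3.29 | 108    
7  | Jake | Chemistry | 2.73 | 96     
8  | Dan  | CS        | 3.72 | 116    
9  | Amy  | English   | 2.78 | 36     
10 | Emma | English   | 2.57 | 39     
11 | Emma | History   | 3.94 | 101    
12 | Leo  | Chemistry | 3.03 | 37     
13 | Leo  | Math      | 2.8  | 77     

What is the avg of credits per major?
SELECT major, AVG(credits) as result
FROM students
GROUP BY major

Result:
  CS: 93.50
  Chemistry: 66.50
  English: 37.50
  History: 112.50
  Math: 68.00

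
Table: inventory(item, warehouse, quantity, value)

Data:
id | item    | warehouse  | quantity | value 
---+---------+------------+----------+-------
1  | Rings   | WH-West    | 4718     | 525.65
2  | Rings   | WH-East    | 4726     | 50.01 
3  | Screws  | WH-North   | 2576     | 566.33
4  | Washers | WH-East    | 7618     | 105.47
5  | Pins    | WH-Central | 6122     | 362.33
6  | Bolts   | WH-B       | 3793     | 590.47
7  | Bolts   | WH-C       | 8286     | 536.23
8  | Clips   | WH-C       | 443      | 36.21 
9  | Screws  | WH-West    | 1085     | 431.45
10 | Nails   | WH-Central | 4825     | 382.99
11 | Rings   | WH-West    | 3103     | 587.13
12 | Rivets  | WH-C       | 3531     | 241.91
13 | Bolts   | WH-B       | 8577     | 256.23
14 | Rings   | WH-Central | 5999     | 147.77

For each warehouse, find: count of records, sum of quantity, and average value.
SELECT warehouse,
       COUNT(*) as cnt,
       SUM(quantity) as total_quantity,
       AVG(value) as avg_value
FROM inventory
GROUP BY warehouse

Result:
  WH-B: 2 records, 12370 total quantity, 423.35 avg value
  WH-C: 3 records, 12260 total quantity, 271.45 avg value
  WH-Central: 3 records, 16946 total quantity, 297.70 avg value
  WH-East: 2 records, 12344 total quantity, 77.74 avg value
  WH-North: 1 records, 2576 total quantity, 566.33 avg value
  WH-West: 3 records, 8906 total quantity, 514.74 avg value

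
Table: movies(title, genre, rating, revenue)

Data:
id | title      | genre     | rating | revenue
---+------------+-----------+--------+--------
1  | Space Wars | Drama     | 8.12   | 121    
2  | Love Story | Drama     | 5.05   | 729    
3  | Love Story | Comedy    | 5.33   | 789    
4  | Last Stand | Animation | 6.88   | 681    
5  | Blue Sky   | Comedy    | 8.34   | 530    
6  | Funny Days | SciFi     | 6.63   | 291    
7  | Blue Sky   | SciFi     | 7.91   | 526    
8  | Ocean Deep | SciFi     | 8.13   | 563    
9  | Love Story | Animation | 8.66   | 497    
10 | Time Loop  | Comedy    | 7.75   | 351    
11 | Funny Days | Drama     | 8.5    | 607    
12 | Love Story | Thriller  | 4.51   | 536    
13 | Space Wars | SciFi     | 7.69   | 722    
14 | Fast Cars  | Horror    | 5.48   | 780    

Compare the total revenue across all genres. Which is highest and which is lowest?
SELECT genre, SUM(revenue)
FROM movies
GROUP BY genre
ORDER BY SUM(revenue)

All groups:
  Thriller: 536
  Horror: 780
  Animation: 1178
  Drama: 1457
  Comedy: 1670
  SciFi: 2102

Highest: SciFi (2102)
Lowest: Thriller (536)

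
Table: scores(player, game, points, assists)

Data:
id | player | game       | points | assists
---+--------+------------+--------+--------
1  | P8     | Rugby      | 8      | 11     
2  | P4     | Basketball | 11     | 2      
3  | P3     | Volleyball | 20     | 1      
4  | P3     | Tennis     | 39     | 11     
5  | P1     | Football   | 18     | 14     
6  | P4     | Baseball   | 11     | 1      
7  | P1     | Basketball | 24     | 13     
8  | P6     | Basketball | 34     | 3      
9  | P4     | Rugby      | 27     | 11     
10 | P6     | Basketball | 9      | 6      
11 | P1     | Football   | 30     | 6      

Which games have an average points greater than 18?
SELECT game, AVG(points)
FROM scores
GROUP BY game
HAVING AVG(points) > 18

Result:
  Basketball: avg=19.50
  Football: avg=24.00
  Tennis: avg=39.00
  Volleyball: avg=20.00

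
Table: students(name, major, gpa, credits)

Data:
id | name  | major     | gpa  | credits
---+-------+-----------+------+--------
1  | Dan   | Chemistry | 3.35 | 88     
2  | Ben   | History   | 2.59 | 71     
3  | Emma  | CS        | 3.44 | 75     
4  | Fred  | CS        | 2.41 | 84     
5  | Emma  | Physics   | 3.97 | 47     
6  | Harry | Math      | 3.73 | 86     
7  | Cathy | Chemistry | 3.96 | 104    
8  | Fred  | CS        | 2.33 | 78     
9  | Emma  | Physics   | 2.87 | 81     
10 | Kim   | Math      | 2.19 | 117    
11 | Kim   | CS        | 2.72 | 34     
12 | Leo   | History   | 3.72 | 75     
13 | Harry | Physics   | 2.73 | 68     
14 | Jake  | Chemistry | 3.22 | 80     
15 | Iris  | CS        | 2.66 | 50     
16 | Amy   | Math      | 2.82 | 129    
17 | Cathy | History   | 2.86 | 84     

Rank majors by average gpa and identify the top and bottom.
SELECT major, AVG(gpa)
FROM students
GROUP BY major
ORDER BY AVG(gpa)

All groups:
  CS: 2.71
  Math: 2.91
  History: 3.06
  Physics: 3.19
  Chemistry: 3.51

Highest: Chemistry (3.51)
Lowest: CS (2.71)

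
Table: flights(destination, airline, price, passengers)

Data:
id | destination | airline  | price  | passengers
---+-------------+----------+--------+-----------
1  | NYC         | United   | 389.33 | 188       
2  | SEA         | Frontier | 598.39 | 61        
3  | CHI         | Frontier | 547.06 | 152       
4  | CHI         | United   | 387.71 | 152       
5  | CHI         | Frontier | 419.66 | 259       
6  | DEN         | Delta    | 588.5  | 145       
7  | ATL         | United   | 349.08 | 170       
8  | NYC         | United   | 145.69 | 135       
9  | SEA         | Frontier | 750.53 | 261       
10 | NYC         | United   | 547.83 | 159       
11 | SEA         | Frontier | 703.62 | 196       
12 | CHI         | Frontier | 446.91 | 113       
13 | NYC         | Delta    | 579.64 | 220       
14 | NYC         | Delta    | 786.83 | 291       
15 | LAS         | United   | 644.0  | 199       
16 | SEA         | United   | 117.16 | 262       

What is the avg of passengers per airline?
SELECT airline, AVG(passengers) as result
FROM flights
GROUP BY airline

Result:
  Delta: 218.67
  Frontier: 173.67
  United: 180.71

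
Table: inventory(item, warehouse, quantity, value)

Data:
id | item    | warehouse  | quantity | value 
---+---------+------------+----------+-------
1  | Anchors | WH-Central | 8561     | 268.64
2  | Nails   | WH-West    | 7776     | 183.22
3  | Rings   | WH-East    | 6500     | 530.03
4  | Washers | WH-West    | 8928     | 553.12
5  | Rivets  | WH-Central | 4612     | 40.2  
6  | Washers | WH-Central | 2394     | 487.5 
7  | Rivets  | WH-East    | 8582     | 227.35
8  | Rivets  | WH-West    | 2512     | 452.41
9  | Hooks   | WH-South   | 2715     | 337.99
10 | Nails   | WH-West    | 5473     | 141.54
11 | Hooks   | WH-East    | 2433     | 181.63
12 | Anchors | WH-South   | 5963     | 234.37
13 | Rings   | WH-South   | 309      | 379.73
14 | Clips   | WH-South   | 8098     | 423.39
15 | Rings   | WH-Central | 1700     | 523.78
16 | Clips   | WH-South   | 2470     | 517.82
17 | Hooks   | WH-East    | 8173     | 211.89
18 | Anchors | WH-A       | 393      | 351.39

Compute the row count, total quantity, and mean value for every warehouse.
SELECT warehouse,
       COUNT(*) as cnt,
       SUM(quantity) as total_quantity,
       AVG(value) as avg_value
FROM inventory
GROUP BY warehouse

Result:
  WH-A: 1 records, 393 total quantity, 351.39 avg value
  WH-Central: 4 records, 17267 total quantity, 330.03 avg value
  WH-East: 4 records, 25688 total quantity, 287.73 avg value
  WH-South: 5 records, 19555 total quantity, 378.66 avg value
  WH-West: 4 records, 24689 total quantity, 332.57 avg value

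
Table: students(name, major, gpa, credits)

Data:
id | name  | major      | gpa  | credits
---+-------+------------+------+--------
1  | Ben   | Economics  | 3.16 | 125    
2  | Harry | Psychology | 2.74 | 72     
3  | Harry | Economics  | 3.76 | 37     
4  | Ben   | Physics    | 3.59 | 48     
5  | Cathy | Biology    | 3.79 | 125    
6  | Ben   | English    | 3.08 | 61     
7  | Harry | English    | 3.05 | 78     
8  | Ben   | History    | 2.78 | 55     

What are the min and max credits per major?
SELECT major, MIN(credits), MAX(credits)
FROM students
GROUP BY major

Result:
  Biology: min=125, max=125
  Economics: min=37, max=125
  English: min=61, max=78
  History: min=55, max=55
  Physics: min=48, max=48
  Psychology: min=72, max=72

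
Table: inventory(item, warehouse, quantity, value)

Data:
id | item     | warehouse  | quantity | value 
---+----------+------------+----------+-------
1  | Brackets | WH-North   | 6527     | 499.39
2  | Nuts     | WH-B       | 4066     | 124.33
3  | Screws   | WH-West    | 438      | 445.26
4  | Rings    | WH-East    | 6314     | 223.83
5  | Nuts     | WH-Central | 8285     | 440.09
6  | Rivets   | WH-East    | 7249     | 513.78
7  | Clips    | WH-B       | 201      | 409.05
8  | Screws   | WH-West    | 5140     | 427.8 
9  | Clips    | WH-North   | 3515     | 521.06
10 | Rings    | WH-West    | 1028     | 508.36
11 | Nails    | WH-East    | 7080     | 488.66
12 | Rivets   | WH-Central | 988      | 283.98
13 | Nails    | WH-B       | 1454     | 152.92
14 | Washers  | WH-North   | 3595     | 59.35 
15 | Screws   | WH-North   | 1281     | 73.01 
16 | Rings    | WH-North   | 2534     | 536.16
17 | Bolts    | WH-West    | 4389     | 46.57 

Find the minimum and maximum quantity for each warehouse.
SELECT warehouse, MIN(quantity), MAX(quantity)
FROM inventory
GROUP BY warehouse

Result:
  WH-B: min=201, max=4066
  WH-Central: min=988, max=8285
  WH-East: min=6314, max=7249
  WH-North: min=1281, max=6527
  WH-West: min=438, max=5140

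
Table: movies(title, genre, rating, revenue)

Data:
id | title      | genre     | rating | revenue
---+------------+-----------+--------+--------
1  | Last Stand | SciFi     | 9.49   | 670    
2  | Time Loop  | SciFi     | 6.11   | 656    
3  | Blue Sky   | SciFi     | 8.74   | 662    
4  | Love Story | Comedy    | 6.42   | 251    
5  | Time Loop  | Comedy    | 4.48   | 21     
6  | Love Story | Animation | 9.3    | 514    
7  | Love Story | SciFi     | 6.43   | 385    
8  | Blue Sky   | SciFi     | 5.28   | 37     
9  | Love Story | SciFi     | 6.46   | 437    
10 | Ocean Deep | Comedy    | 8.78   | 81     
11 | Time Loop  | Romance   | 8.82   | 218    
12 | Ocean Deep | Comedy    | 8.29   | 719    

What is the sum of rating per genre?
SELECT genre, SUM(rating) as result
FROM movies
GROUP BY genre

Result:
  Animation: 9.30
  Comedy: 27.97
  Romance: 8.82
  SciFi: 42.51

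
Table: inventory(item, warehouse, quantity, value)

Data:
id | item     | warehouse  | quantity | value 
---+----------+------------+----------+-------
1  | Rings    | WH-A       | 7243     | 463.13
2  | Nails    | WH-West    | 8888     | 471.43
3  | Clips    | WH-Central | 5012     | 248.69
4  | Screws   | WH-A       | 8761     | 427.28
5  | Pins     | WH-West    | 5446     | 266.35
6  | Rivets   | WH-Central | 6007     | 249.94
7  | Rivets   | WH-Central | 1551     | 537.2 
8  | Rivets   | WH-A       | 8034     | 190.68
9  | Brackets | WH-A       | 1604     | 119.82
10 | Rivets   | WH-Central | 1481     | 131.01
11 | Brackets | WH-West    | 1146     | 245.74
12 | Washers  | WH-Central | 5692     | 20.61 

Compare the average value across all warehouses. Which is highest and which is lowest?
SELECT warehouse, AVG(value)
FROM inventory
GROUP BY warehouse
ORDER BY AVG(value)

All groups:
  WH-Central: 237.49
  WH-A: 300.23
  WH-West: 327.84

Highest: WH-West (327.84)
Lowest: WH-Central (237.49)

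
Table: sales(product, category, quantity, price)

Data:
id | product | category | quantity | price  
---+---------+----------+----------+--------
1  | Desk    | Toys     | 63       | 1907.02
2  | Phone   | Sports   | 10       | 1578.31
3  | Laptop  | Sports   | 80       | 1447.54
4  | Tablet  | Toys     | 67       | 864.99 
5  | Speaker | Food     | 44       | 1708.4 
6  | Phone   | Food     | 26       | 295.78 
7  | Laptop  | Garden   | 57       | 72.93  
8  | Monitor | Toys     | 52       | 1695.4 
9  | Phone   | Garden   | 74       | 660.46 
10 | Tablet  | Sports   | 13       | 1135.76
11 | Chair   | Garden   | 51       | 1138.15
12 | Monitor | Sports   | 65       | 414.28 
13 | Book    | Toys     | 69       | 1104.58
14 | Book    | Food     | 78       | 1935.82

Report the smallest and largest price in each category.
SELECT category, MIN(price), MAX(price)
FROM sales
GROUP BY category

Result:
  Food: min=295.78, max=1935.82
  Garden: min=72.93, max=1138.15
  Sports: min=414.28, max=1578.31
  Toys: min=864.99, max=1907.02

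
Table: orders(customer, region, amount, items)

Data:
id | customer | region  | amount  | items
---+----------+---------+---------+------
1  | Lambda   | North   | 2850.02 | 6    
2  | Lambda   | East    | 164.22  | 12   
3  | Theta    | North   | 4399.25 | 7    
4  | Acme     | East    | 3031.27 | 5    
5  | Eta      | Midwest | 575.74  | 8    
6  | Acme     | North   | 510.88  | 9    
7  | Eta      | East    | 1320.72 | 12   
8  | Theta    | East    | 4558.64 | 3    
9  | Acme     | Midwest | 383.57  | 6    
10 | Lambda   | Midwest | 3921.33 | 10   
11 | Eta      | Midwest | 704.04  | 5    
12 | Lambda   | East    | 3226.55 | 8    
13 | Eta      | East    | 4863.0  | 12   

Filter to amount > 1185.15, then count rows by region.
SELECT region, COUNT(*)
FROM orders
WHERE amount > 1185.15
GROUP BY region

Note: WHERE filters rows before grouping.

Result:
  East: 5
  Midwest: 1
  North: 2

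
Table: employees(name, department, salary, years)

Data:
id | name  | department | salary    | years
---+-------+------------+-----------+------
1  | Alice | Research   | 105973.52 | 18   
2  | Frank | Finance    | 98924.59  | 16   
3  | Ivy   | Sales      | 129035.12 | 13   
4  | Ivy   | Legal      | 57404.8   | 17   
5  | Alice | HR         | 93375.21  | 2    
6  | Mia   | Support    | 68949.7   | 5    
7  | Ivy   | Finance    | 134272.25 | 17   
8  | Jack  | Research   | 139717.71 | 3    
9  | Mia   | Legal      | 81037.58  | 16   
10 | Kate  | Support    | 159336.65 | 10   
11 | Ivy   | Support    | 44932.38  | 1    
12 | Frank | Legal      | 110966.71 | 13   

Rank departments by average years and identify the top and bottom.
SELECT department, AVG(years)
FROM employees
GROUP BY department
ORDER BY AVG(years)

All groups:
  HR: 2.00
  Support: 5.33
  Research: 10.50
  Sales: 13.00
  Legal: 15.33
  Finance: 16.50

Highest: Finance (16.50)
Lowest: HR (2.00)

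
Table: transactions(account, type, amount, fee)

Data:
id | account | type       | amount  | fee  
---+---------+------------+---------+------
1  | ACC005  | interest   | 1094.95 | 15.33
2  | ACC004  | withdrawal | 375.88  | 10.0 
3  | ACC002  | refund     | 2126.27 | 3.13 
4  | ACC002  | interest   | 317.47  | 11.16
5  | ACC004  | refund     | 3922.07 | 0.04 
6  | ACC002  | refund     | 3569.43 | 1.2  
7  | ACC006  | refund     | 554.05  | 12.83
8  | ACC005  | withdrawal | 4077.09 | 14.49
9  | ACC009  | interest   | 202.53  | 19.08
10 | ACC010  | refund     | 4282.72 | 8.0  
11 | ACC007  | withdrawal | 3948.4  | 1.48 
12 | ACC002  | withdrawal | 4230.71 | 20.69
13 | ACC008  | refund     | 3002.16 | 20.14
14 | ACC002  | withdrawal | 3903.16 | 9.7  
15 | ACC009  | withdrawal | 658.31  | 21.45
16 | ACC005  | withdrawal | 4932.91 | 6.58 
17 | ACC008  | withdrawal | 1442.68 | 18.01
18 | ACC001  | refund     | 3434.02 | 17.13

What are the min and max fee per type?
SELECT type, MIN(fee), MAX(fee)
FROM transactions
GROUP BY type

Result:
  interest: min=11.16, max=19.08
  refund: min=0.04, max=20.14
  withdrawal: min=1.48, max=21.45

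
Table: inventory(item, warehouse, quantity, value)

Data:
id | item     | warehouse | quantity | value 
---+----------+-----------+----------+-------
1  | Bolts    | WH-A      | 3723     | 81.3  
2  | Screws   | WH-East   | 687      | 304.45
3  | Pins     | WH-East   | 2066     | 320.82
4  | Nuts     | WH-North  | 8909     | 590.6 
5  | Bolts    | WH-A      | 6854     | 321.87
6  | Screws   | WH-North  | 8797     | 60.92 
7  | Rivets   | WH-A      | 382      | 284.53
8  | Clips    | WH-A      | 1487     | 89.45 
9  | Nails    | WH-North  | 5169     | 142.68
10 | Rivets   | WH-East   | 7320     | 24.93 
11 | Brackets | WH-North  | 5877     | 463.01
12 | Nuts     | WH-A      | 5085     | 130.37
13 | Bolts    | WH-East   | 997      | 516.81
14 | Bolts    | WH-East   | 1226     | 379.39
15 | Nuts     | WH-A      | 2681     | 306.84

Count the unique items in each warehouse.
SELECT warehouse, COUNT(DISTINCT item)
FROM inventory
GROUP BY warehouse

Result:
  WH-A: 4 distinct
  WH-East: 4 distinct
  WH-North: 4 distinct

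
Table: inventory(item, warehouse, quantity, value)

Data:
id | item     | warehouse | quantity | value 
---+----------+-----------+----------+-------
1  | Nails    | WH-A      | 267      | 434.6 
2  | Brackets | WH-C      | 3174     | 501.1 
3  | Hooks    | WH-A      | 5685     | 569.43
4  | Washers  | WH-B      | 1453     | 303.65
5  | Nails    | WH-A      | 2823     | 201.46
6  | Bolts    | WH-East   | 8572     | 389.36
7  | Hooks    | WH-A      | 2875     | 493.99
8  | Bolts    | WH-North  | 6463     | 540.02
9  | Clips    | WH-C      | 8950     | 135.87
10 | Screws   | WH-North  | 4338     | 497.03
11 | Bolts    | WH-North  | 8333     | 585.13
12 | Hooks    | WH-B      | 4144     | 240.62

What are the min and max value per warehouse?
SELECT warehouse, MIN(value), MAX(value)
FROM inventory
GROUP BY warehouse

Result:
  WH-A: min=201.46, max=569.43
  WH-B: min=240.62, max=303.65
  WH-C: min=135.87, max=501.10
  WH-East: min=389.36, max=389.36
  WH-North: min=497.03, max=585.13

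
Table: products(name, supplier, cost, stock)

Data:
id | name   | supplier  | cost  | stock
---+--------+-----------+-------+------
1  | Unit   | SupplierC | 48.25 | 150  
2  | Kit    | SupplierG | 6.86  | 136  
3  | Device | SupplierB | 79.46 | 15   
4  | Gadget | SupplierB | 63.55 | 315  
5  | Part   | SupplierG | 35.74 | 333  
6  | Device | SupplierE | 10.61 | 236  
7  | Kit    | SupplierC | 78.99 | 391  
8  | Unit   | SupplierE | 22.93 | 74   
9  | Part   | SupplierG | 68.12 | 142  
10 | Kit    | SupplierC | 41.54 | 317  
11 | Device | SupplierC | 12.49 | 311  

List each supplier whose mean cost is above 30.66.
SELECT supplier, AVG(cost)
FROM products
GROUP BY supplier
HAVING AVG(cost) > 30.66

Result:
  SupplierB: avg=71.51
  SupplierC: avg=45.32
  SupplierG: avg=36.91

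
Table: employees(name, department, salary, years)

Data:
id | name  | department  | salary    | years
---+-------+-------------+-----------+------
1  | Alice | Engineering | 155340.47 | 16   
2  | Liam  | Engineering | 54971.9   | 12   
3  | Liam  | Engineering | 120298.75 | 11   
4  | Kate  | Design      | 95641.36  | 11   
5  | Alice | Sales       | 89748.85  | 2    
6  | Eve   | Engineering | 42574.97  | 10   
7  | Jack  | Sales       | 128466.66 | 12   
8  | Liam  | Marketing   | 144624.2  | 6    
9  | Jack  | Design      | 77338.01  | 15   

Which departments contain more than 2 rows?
SELECT department, COUNT(*) as cnt
FROM employees
GROUP BY department
HAVING COUNT(*) > 2

Result:
  Engineering: 4

Note: HAVING filters groups after aggregation, WHERE filters rows before.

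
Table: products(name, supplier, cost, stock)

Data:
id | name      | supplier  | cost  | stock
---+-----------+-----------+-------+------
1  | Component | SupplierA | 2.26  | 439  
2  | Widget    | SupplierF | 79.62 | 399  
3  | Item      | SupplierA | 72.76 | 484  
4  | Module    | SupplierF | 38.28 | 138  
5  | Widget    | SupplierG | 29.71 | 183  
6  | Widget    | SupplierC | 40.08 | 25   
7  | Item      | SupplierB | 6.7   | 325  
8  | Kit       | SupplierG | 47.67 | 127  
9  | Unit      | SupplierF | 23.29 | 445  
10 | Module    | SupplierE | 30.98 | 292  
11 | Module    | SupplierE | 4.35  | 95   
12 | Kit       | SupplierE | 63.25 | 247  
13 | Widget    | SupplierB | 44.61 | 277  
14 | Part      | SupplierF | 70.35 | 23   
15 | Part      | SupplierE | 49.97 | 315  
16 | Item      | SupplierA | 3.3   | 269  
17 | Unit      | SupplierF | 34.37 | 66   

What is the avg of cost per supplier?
SELECT supplier, AVG(cost) as result
FROM products
GROUP BY supplier

Result:
  SupplierA: 26.11
  SupplierB: 25.66
  SupplierC: 40.08
  SupplierE: 37.14
  SupplierF: 49.18
  SupplierG: 38.69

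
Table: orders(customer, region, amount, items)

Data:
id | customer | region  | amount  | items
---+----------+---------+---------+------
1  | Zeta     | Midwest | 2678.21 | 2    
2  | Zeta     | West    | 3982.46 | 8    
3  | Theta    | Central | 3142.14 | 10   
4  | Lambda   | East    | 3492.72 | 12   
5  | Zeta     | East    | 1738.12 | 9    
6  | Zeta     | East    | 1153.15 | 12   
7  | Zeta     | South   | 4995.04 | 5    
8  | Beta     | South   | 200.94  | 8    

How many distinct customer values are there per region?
SELECT region, COUNT(DISTINCT customer)
FROM orders
GROUP BY region

Result:
  Central: 1 distinct
  East: 2 distinct
  Midwest: 1 distinct
  South: 2 distinct
  West: 1 distinct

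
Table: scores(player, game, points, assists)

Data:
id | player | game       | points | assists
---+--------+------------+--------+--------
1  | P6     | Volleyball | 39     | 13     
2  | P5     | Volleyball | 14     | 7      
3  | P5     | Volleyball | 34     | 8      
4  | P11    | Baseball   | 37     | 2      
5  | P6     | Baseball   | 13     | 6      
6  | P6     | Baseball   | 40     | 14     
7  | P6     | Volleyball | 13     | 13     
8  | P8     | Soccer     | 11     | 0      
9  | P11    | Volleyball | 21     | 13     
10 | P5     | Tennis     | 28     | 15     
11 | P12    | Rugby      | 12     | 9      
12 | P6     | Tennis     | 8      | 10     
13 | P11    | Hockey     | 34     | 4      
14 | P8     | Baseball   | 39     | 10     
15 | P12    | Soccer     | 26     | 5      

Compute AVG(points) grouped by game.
SELECT game, AVG(points) as result
FROM scores
GROUP BY game

Result:
  Baseball: 32.25
  Hockey: 34.00
  Rugby: 12.00
  Soccer: 18.50
  Tennis: 18.00
  Volleyball: 24.20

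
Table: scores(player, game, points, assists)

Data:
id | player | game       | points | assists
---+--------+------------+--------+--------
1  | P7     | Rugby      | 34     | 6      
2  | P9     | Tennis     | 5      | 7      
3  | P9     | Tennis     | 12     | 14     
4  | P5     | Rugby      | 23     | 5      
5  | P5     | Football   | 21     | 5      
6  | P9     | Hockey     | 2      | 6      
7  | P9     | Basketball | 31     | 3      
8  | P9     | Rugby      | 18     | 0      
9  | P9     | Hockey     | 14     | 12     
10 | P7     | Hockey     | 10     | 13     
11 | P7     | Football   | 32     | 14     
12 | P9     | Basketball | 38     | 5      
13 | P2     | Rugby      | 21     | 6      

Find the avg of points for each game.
SELECT game, AVG(points) as result
FROM scores
GROUP BY game

Result:
  Basketball: 34.50
  Football: 26.50
  Hockey: 8.67
  Rugby: 24.00
  Tennis: 8.50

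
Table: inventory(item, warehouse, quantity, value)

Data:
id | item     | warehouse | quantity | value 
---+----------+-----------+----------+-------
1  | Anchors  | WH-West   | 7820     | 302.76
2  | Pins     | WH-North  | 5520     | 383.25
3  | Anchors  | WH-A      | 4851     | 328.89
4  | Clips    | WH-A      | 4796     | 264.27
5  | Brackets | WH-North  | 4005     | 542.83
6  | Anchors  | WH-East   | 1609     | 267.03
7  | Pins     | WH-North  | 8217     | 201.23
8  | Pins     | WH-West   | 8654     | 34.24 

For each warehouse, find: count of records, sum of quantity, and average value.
SELECT warehouse,
       COUNT(*) as cnt,
       SUM(quantity) as total_quantity,
       AVG(value) as avg_value
FROM inventory
GROUP BY warehouse

Result:
  WH-A: 2 records, 9647 total quantity, 296.58 avg value
  WH-East: 1 records, 1609 total quantity, 267.03 avg value
  WH-North: 3 records, 17742 total quantity, 375.77 avg value
  WH-West: 2 records, 16474 total quantity, 168.50 avg value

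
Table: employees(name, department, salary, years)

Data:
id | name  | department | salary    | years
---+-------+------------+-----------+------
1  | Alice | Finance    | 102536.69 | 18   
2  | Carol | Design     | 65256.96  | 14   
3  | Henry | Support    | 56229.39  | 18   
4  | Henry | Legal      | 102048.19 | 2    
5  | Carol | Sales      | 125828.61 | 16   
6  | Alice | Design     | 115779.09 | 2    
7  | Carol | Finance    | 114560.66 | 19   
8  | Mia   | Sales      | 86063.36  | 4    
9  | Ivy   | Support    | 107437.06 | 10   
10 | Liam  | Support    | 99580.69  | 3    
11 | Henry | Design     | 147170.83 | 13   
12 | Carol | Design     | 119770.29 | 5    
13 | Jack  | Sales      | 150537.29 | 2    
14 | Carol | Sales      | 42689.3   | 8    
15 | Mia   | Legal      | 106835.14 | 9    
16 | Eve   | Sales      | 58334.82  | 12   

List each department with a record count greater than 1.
SELECT department, COUNT(*) as cnt
FROM employees
GROUP BY department
HAVING COUNT(*) > 1

Result:
  Design: 4
  Finance: 2
  Legal: 2
  Sales: 5
  Support: 3

Note: HAVING filters groups after aggregation, WHERE filters rows before.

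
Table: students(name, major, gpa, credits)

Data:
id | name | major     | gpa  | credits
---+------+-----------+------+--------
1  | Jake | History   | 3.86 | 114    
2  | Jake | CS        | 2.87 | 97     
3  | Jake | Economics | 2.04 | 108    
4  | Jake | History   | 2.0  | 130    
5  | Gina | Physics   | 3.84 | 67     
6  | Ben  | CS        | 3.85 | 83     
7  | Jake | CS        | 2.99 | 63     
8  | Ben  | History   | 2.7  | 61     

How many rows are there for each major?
SELECT major, COUNT(*) as count
FROM students
GROUP BY major

Result:
  CS: 3
  Economics: 1
  History: 3
  Physics: 1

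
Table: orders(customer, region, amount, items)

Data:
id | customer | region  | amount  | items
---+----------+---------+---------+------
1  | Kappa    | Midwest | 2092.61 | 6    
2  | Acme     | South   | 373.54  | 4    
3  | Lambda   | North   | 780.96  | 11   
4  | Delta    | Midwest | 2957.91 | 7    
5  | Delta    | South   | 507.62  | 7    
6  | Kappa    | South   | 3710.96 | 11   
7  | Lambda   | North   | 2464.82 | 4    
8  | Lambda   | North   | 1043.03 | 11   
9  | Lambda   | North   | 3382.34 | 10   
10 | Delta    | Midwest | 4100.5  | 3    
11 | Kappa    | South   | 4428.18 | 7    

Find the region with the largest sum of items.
SELECT region, SUM(items) as val
FROM orders
GROUP BY region
ORDER BY val DESC
LIMIT 1

Result: North with sum(items) = 36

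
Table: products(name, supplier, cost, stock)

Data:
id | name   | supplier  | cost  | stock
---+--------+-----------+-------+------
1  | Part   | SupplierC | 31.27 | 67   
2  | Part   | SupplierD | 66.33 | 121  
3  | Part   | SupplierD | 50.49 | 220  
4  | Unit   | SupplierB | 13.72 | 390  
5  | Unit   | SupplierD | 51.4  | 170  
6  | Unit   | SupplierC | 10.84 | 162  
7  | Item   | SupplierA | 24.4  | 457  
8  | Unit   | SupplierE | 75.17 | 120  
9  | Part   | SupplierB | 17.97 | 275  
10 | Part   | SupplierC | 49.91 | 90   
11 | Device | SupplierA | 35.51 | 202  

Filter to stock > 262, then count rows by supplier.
SELECT supplier, COUNT(*)
FROM products
WHERE stock > 262
GROUP BY supplier

Note: WHERE filters rows before grouping.

Result:
  SupplierA: 1
  SupplierB: 2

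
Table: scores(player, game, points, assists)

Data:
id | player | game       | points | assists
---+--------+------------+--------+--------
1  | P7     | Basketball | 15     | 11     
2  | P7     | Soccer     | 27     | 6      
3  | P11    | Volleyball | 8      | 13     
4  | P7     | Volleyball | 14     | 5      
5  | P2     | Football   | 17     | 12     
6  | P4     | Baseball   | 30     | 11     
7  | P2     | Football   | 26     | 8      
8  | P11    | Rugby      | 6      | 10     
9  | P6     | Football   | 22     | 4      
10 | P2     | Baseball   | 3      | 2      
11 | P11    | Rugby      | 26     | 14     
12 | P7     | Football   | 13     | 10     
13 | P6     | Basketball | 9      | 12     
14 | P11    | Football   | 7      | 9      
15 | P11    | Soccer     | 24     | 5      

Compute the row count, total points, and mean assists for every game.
SELECT game,
       COUNT(*) as cnt,
       SUM(points) as total_points,
       AVG(assists) as avg_assists
FROM scores
GROUP BY game

Result:
  Baseball: 2 records, 33 total points, 6.50 avg assists
  Basketball: 2 records, 24 total points, 11.50 avg assists
  Football: 5 records, 85 total points, 8.60 avg assists
  Rugby: 2 records, 32 total points, 12.00 avg assists
  Soccer: 2 records, 51 total points, 5.50 avg assists
  Volleyball: 2 records, 22 total points, 9.00 avg assists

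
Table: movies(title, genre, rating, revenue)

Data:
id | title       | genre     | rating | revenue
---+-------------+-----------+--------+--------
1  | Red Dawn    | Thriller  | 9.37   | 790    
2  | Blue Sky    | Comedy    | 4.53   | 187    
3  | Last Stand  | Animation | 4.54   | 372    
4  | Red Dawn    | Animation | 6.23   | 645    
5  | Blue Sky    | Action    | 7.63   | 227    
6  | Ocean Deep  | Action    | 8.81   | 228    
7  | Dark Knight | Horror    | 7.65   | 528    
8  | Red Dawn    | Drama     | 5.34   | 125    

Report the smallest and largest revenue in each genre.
SELECT genre, MIN(revenue), MAX(revenue)
FROM movies
GROUP BY genre

Result:
  Action: min=227, max=228
  Animation: min=372, max=645
  Comedy: min=187, max=187
  Drama: min=125, max=125
  Horror: min=528, max=528
  Thriller: min=790, max=790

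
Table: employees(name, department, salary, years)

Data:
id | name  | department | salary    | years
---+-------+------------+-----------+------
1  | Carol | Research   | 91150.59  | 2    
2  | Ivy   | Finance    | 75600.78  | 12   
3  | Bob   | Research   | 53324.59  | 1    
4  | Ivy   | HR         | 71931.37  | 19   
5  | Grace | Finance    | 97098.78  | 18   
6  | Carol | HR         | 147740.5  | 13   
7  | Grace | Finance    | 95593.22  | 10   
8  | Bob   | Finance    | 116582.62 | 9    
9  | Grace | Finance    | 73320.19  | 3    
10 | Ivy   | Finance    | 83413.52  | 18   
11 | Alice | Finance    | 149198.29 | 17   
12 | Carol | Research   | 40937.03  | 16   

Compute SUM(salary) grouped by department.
SELECT department, SUM(salary) as result
FROM employees
GROUP BY department

Result:
  Finance: 690807.40
  HR: 219671.87
  Research: 185412.21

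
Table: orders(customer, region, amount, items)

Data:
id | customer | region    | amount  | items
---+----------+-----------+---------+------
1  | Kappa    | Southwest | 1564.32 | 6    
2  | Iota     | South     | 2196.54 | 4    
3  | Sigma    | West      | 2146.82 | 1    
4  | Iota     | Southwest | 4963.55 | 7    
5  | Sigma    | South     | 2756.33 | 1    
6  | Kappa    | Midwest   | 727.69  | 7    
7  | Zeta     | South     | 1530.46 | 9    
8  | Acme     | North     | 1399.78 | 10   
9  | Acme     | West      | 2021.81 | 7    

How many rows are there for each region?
SELECT region, COUNT(*) as count
FROM orders
GROUP BY region

Result:
  Midwest: 1
  North: 1
  South: 3
  Southwest: 2
  West: 2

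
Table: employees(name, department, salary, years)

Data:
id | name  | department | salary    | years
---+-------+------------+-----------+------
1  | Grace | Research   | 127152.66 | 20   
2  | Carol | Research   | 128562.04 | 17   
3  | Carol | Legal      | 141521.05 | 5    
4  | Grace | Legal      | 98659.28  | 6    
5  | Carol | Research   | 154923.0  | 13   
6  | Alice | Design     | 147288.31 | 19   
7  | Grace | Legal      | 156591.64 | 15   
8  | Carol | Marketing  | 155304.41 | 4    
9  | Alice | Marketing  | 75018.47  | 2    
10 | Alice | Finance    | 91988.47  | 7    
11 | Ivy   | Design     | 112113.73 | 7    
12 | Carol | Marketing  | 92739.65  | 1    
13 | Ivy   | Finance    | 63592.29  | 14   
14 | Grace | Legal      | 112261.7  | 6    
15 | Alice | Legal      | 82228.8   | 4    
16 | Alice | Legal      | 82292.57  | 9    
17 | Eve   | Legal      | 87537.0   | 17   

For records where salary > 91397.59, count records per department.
SELECT department, COUNT(*)
FROM employees
WHERE salary > 91397.59
GROUP BY department

Note: WHERE filters rows before grouping.

Result:
  Design: 2
  Finance: 1
  Legal: 4
  Marketing: 2
  Research: 3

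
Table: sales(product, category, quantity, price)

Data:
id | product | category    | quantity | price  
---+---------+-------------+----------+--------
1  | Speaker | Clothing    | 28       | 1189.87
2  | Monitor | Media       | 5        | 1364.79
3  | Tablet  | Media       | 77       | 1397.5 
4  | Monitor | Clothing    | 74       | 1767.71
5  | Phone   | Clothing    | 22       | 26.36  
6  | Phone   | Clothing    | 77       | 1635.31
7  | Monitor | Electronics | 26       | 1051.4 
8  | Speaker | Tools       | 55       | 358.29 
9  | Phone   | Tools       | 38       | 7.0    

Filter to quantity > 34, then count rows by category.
SELECT category, COUNT(*)
FROM sales
WHERE quantity > 34
GROUP BY category

Note: WHERE filters rows before grouping.

Result:
  Clothing: 2
  Media: 1
  Tools: 2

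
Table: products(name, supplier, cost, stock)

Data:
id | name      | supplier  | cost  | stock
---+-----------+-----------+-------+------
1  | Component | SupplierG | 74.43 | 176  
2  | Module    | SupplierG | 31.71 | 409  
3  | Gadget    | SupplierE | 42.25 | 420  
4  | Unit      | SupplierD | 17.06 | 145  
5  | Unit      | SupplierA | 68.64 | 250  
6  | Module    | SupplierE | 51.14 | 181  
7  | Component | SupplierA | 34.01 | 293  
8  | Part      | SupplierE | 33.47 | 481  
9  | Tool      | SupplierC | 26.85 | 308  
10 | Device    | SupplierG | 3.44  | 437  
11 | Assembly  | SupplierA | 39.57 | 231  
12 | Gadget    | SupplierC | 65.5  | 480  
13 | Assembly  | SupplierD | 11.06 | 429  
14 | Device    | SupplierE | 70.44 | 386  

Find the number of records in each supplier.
SELECT supplier, COUNT(*) as count
FROM products
GROUP BY supplier

Result:
  SupplierA: 3
  SupplierC: 2
  SupplierD: 2
  SupplierE: 4
  SupplierG: 3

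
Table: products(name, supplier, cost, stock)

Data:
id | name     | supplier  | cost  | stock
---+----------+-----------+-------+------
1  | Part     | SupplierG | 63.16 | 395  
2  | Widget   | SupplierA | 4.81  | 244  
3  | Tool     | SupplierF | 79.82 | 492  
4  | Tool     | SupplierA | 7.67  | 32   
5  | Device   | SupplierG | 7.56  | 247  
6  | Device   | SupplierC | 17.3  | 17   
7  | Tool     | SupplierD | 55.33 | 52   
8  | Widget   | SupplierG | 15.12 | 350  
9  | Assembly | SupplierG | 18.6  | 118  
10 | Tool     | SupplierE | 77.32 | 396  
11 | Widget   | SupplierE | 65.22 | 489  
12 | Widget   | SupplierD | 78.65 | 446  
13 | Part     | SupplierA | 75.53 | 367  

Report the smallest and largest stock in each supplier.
SELECT supplier, MIN(stock), MAX(stock)
FROM products
GROUP BY supplier

Result:
  SupplierA: min=32, max=367
  SupplierC: min=17, max=17
  SupplierD: min=52, max=446
  SupplierE: min=396, max=489
  SupplierF: min=492, max=492
  SupplierG: min=118, max=395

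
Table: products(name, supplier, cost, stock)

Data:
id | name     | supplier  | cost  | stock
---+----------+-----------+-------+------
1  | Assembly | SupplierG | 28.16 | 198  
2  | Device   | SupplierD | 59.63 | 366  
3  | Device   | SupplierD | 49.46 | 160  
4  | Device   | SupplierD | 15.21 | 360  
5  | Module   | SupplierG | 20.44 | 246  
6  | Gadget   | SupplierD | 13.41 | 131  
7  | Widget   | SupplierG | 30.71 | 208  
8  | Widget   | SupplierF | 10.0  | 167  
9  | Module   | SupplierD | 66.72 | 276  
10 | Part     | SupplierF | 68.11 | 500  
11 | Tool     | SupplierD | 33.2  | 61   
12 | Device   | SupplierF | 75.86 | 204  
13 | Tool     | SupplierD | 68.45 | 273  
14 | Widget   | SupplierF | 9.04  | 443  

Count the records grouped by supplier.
SELECT supplier, COUNT(*) as count
FROM products
GROUP BY supplier

Result:
  SupplierD: 7
  SupplierF: 4
  SupplierG: 3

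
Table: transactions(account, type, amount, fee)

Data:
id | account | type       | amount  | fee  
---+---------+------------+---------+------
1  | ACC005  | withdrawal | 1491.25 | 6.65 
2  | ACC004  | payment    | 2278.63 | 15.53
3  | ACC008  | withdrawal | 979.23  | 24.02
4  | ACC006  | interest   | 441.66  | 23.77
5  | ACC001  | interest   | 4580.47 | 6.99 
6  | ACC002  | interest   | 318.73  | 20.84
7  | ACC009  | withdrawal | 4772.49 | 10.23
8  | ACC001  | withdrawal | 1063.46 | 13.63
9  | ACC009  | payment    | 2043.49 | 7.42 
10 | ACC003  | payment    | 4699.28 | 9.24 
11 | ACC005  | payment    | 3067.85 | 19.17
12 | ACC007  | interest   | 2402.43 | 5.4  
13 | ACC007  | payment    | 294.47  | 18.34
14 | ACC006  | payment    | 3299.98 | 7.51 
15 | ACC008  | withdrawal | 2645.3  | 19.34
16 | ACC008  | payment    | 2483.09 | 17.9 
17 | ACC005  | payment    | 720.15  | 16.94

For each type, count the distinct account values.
SELECT type, COUNT(DISTINCT account)
FROM transactions
GROUP BY type

Result:
  interest: 4 distinct
  payment: 7 distinct
  withdrawal: 4 distinct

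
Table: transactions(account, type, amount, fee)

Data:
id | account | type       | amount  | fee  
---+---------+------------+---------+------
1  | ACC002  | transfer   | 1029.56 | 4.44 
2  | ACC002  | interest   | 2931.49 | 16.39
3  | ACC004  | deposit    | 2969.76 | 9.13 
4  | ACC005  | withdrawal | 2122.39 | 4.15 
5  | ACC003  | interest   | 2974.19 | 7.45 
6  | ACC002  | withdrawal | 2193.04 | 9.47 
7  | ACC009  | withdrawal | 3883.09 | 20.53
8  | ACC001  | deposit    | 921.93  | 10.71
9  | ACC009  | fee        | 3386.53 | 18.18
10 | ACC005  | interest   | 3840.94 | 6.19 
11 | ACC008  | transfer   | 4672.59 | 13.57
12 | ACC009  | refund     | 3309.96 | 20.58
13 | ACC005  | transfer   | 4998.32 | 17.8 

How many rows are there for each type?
SELECT type, COUNT(*) as count
FROM transactions
GROUP BY type

Result:
  deposit: 2
  fee: 1
  interest: 3
  refund: 1
  transfer: 3
  withdrawal: 3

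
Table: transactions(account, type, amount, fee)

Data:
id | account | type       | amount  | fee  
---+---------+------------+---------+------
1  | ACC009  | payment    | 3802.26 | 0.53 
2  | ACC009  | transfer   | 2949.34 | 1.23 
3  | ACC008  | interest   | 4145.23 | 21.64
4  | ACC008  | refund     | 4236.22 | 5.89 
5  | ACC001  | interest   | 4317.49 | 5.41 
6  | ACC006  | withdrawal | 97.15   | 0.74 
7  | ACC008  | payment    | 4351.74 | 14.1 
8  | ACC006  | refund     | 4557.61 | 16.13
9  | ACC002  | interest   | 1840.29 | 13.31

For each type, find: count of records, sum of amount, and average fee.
SELECT type,
       COUNT(*) as cnt,
       SUM(amount) as total_amount,
       AVG(fee) as avg_fee
FROM transactions
GROUP BY type

Result:
  interest: 3 records, 10303.01 total amount, 13.45 avg fee
  payment: 2 records, 8154.00 total amount, 7.32 avg fee
  refund: 2 records, 8793.83 total amount, 11.01 avg fee
  transfer: 1 records, 2949.34 total amount, 1.23 avg fee
  withdrawal: 1 records, 97.15 total amount, 0.74 avg fee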